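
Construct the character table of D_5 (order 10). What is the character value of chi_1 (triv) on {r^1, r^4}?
Conjugacy classes: {e} of size 1, {r^1, r^4} of size 2, {r^2, r^3} of size 2, {s, sr, ..., sr^4} of size 5.
Character table:
  irrep \ class              {e} (size 1)  {r^1, r^4} (size 2)  {r^2, r^3} (size 2)  {s, sr, ..., sr^4} (size 5)
  chi_1 (triv)               1             1                    1                    1                          
  chi_2 (sign: r->1, s->-1)  1             1                    1                    -1                         
  chi_3 (2d, j=1)            2             -1/2 + sqrt(5)/2     -sqrt(5)/2 - 1/2     0                          
  chi_4 (2d, j=2)            2             -sqrt(5)/2 - 1/2     -1/2 + sqrt(5)/2     0                          

Spot check: chi_1 (triv) on {r^1, r^4} = 1.

Proof sketch: D_5 has order 2*5 = 10 with 4 conjugacy classes, hence 4 irreducibles. Sum of squared dims 1 + 1 + 4 + 4 = 10 = |G|. Linear characters come from the abelianisation; the 2-dimensional irreps have character r^k -> 2*cos(2*pi*j*k/5), reflections -> 0.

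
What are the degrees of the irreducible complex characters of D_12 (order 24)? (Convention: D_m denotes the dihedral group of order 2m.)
Dimensions: 1, 1, 1, 1, 2, 2, 2, 2, 2

Explanation: There are 9 irreducibles (= number of conjugacy classes). Their dimensions d_i satisfy sum d_i^2 = |G| = 24: 1 + 1 + 1 + 1 + 4 + 4 + 4 + 4 + 4 = 24.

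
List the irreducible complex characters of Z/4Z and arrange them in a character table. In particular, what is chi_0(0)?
Character table of Z/4Z (irreps indexed chi_0,...,chi_3 with chi_k(m) = zeta_4^(k*m), zeta_4 = exp(2*pi*i/4)):
  irrep \ class  {0} (size 1)  {1} (size 1)  {2} (size 1)  {3} (size 1)
  chi_0          1             1             1             1           
  chi_1          1             I             -1            -I          
  chi_2          1             -1            1             -1          
  chi_3          1             -I            -1            I           

Spot check: chi_0(0) = zeta_4^(0*0) = zeta_4^0 = 1.

Argument: Z/4Z is abelian, so all 4 irreducible complex representations are 1-dimensional. They are given by chi_k(m) = zeta_4^(k*m) for k = 0,...,3. Row orthogonality: sum_m chi_k(m) conj(chi_l(m)) = 4 * [k = l].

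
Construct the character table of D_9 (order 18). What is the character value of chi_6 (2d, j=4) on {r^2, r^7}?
Conjugacy classes: {e} of size 1, {r^1, r^8} of size 2, {r^2, r^7} of size 2, {r^3, r^6} of size 2, {r^4, r^5} of size 2, {s, sr, ..., sr^8} of size 9.
Character table:
  irrep \ class              {e} (size 1)  {r^1, r^8} (size 2)  {r^2, r^7} (size 2)  {r^3, r^6} (size 2)  {r^4, r^5} (size 2)  {s, sr, ..., sr^8} (size 9)
  chi_1 (triv)               1             1                    1                    1                    1                    1                          
  chi_2 (sign: r->1, s->-1)  1             1                    1                    1                    1                    -1                         
  chi_3 (2d, j=1)            2             2*cos(2*pi/9)        2*cos(4*pi/9)        -1                   -2*cos(pi/9)         0                          
  chi_4 (2d, j=2)            2             2*cos(4*pi/9)        -2*cos(pi/9)         -1                   2*cos(2*pi/9)        0                          
  chi_5 (2d, j=3)            2             -1                   -1                   2                    -1                   0                          
  chi_6 (2d, j=4)            2             -2*cos(pi/9)         2*cos(2*pi/9)        -1                   2*cos(4*pi/9)        0                          

Spot check: chi_6 (2d, j=4) on {r^2, r^7} = 2*cos(2*pi/9).

Reasoning: D_9 has order 2*9 = 18 with 6 conjugacy classes, hence 6 irreducibles. Sum of squared dims 1 + 1 + 4 + 4 + 4 + 4 = 18 = |G|. Linear characters come from the abelianisation; the 2-dimensional irreps have character r^k -> 2*cos(2*pi*j*k/9), reflections -> 0.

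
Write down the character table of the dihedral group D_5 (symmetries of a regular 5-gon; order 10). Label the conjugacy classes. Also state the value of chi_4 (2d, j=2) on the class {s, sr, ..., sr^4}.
Conjugacy classes: {e} of size 1, {r^1, r^4} of size 2, {r^2, r^3} of size 2, {s, sr, ..., sr^4} of size 5.
Character table:
  irrep \ class              {e} (size 1)  {r^1, r^4} (size 2)  {r^2, r^3} (size 2)  {s, sr, ..., sr^4} (size 5)
  chi_1 (triv)               1             1                    1                    1                          
  chi_2 (sign: r->1, s->-1)  1             1                    1                    -1                         
  chi_3 (2d, j=1)            2             -1/2 + sqrt(5)/2     -sqrt(5)/2 - 1/2     0                          
  chi_4 (2d, j=2)            2             -sqrt(5)/2 - 1/2     -1/2 + sqrt(5)/2     0                          

Spot check: chi_4 (2d, j=2) on {s, sr, ..., sr^4} = 0.

Working: D_5 has order 2*5 = 10 with 4 conjugacy classes, hence 4 irreducibles. Sum of squared dims 1 + 1 + 4 + 4 = 10 = |G|. Linear characters come from the abelianisation; the 2-dimensional irreps have character r^k -> 2*cos(2*pi*j*k/5), reflections -> 0.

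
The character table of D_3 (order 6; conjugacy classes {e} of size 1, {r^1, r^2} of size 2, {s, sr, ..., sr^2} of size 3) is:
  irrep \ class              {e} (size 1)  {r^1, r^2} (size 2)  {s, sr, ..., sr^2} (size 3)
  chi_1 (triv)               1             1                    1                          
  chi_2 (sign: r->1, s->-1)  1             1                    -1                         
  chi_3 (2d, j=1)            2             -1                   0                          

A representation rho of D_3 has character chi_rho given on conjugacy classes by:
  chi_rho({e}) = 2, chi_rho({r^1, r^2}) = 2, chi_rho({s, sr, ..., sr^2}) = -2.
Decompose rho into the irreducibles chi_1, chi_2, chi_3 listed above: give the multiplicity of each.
Multiplicities: chi_1: 0, chi_2: 2, chi_3: 0.

Justification: Use <chi_rho, chi> = (1/|G|) sum_C |C| * chi_rho(C) * conj(chi(C)) with |G| = 6 for each irreducible chi in the table:
  <chi_rho, chi_1> = (1/6)[1*(2)*conj(1) + 2*(2)*conj(1) + 3*(-2)*conj(1)]
      = (1/6)[(2) + (4) + (-6)] = 0/6 = 0
  <chi_rho, chi_2> = (1/6)[1*(2)*conj(1) + 2*(2)*conj(1) + 3*(-2)*conj(-1)]
      = (1/6)[(2) + (4) + (6)] = 12/6 = 2
  <chi_rho, chi_3> = (1/6)[1*(2)*conj(2) + 2*(2)*conj(-1) + 3*(-2)*conj(0)]
      = (1/6)[(4) + (-4) + (0)] = 0/6 = 0
Dimension check: dim(rho) = sum (mult * dim) = 0*1 + 2*1 + 0*2 = 2 = chi_rho(e) = 2.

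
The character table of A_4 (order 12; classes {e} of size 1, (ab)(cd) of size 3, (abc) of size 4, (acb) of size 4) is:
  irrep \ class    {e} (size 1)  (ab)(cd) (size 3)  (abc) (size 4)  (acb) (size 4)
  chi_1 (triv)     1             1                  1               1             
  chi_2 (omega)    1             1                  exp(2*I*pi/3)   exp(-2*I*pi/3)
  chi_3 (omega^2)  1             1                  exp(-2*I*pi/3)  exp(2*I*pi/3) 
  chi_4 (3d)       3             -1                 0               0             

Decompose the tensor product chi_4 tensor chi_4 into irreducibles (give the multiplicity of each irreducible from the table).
chi_4 tensor chi_4 = chi_1 + chi_2 + chi_3 + 2*chi_4 (all other irreducibles have multiplicity 0).

Working: The character of a tensor product is the pointwise product (chi_4 * chi_4)(C) = chi_4(C) * chi_4(C):
  {e}: (3)*(3), (ab)(cd): (-1)*(-1), (abc): (0)*(0), (acb): (0)*(0)
so (chi_4 * chi_4) takes values
  {e} -> 9, (ab)(cd) -> 1, (abc) -> 0, (acb) -> 0.
Now take the inner product of this character with each irreducible chi from the table, <chi_4*chi_4, chi> = (1/12) sum_C |C| (chi_4*chi_4)(C) conj(chi(C)):
  <chi_4*chi_4, chi_1> = (1/12)[1*(9)*conj(1) + 3*(1)*conj(1) + 4*(0)*conj(1) + 4*(0)*conj(1)]
      = (1/12)[(9) + (3) + (0) + (0)] = 12/12 = 1
  <chi_4*chi_4, chi_2> = (1/12)[1*(9)*conj(1) + 3*(1)*conj(1) + 4*(0)*conj(exp(2*I*pi/3)) + 4*(0)*conj(exp(-2*I*pi/3))]
      = (1/12)[(9) + (3) + (0) + (0)] = 12/12 = 1
  <chi_4*chi_4, chi_3> = (1/12)[1*(9)*conj(1) + 3*(1)*conj(1) + 4*(0)*conj(exp(-2*I*pi/3)) + 4*(0)*conj(exp(2*I*pi/3))]
      = (1/12)[(9) + (3) + (0) + (0)] = 12/12 = 1
  <chi_4*chi_4, chi_4> = (1/12)[1*(9)*conj(3) + 3*(1)*conj(-1) + 4*(0)*conj(0) + 4*(0)*conj(0)]
      = (1/12)[(27) + (-3) + (0) + (0)] = 24/12 = 2
(Exp terms are combined using exp(i*s)*conj(exp(i*t)) = exp(i*(s-t)), and sums of them are collapsed using the identity that for every m > 1 the m distinct m-th roots of unity sum to 0, e.g. 1 + exp(2*I*pi/3) + exp(-2*I*pi/3) = 0.)
Hence the multiplicities are chi_1: 1, chi_2: 1, chi_3: 1, chi_4: 2. Dimension check: dim(chi_4)*dim(chi_4) = 3*3 = 9 and sum (mult * dim) = 1*1 + 1*1 + 1*1 + 2*3 = 9.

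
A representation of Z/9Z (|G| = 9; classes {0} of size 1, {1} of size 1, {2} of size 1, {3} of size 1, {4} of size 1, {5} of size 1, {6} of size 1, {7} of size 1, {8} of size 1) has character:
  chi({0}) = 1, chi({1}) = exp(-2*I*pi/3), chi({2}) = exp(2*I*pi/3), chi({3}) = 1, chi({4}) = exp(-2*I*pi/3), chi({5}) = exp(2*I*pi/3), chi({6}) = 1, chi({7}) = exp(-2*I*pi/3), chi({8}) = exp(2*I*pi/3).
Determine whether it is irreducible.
Irreducible: <chi, chi> = 1.

Derivation: <chi, chi> = (1/|G|) sum_C |C| * |chi(C)|^2 = (1/9)[1*|1|^2 + 1*|exp(-2*I*pi/3)|^2 + 1*|exp(2*I*pi/3)|^2 + 1*|1|^2 + 1*|exp(-2*I*pi/3)|^2 + 1*|exp(2*I*pi/3)|^2 + 1*|1|^2 + 1*|exp(-2*I*pi/3)|^2 + 1*|exp(2*I*pi/3)|^2]
  = (1/9)[(1) + (1) + (1) + (1) + (1) + (1) + (1) + (1) + (1)] = 9/9 = 1.
(Exp terms are combined using exp(i*s)*conj(exp(i*t)) = exp(i*(s-t)), and sums of them are collapsed using the identity that for every m > 1 the m distinct m-th roots of unity sum to 0, e.g. 1 + exp(2*I*pi/3) + exp(-2*I*pi/3) = 0.)
A character is irreducible iff <chi, chi> = 1, so this representation is irreducible.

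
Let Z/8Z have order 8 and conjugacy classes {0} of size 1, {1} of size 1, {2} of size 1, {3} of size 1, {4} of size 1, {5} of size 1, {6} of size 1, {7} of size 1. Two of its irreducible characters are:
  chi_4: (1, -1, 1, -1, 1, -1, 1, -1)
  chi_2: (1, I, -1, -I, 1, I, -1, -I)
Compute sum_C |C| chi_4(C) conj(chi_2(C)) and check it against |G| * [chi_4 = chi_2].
Sum = 0; so <chi_4, chi_2> = 0 (distinct irreducibles are orthogonal).

Proof sketch: Compute term by term over conjugacy classes (|C| * chi_4(C) * conj(chi_2(C))):
  1*(1)*conj(1) + 1*(-1)*conj(I) + 1*(1)*conj(-1) + 1*(-1)*conj(-I) + 1*(1)*conj(1) + 1*(-1)*conj(I) + 1*(1)*conj(-1) + 1*(-1)*conj(-I)
  = (1) + (I) + (-1) + (-I) + (1) + (I) + (-1) + (-I)
  = 0.
(Exp terms are combined using exp(i*s)*conj(exp(i*t)) = exp(i*(s-t)), and sums of them are collapsed using the identity that for every m > 1 the m distinct m-th roots of unity sum to 0, e.g. 1 + exp(2*I*pi/3) + exp(-2*I*pi/3) = 0.)
Dividing by |G| = 8 gives 0/8 = 0, matching the row-orthogonality relation <chi_4, chi_2> = [chi_4 = chi_2].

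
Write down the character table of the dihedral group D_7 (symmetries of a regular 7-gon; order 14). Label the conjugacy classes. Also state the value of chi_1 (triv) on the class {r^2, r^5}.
Conjugacy classes: {e} of size 1, {r^1, r^6} of size 2, {r^2, r^5} of size 2, {r^3, r^4} of size 2, {s, sr, ..., sr^6} of size 7.
Character table:
  irrep \ class              {e} (size 1)  {r^1, r^6} (size 2)  {r^2, r^5} (size 2)  {r^3, r^4} (size 2)  {s, sr, ..., sr^6} (size 7)
  chi_1 (triv)               1             1                    1                    1                    1                          
  chi_2 (sign: r->1, s->-1)  1             1                    1                    1                    -1                         
  chi_3 (2d, j=1)            2             2*cos(2*pi/7)        -2*cos(3*pi/7)       -2*cos(pi/7)         0                          
  chi_4 (2d, j=2)            2             -2*cos(3*pi/7)       -2*cos(pi/7)         2*cos(2*pi/7)        0                          
  chi_5 (2d, j=3)            2             -2*cos(pi/7)         2*cos(2*pi/7)        -2*cos(3*pi/7)       0                          

Spot check: chi_1 (triv) on {r^2, r^5} = 1.

Why: D_7 has order 2*7 = 14 with 5 conjugacy classes, hence 5 irreducibles. Sum of squared dims 1 + 1 + 4 + 4 + 4 = 14 = |G|. Linear characters come from the abelianisation; the 2-dimensional irreps have character r^k -> 2*cos(2*pi*j*k/7), reflections -> 0.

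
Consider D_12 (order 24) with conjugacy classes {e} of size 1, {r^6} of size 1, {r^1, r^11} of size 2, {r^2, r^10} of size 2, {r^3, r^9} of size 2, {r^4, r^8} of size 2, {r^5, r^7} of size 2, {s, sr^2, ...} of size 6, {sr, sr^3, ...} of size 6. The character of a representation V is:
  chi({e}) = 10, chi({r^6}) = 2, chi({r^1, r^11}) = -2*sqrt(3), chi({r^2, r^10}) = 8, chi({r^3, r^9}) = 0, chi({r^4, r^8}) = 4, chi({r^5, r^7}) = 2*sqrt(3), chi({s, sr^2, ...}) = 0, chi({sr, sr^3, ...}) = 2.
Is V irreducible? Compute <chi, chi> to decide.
Not irreducible (reducible): <chi, chi> = 14 > 1.

Reasoning: <chi, chi> = (1/|G|) sum_C |C| * |chi(C)|^2 = (1/24)[1*|10|^2 + 1*|2|^2 + 2*|-2*sqrt(3)|^2 + 2*|8|^2 + 2*|0|^2 + 2*|4|^2 + 2*|2*sqrt(3)|^2 + 6*|0|^2 + 6*|2|^2]
  = (1/24)[(100) + (4) + (24) + (128) + (0) + (32) + (24) + (0) + (24)] = 336/24 = 14.
A character is irreducible iff <chi, chi> = 1, so this representation is reducible.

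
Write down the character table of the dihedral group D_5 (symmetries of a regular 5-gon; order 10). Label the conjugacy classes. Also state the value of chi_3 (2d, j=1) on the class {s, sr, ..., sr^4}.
Conjugacy classes: {e} of size 1, {r^1, r^4} of size 2, {r^2, r^3} of size 2, {s, sr, ..., sr^4} of size 5.
Character table:
  irrep \ class              {e} (size 1)  {r^1, r^4} (size 2)  {r^2, r^3} (size 2)  {s, sr, ..., sr^4} (size 5)
  chi_1 (triv)               1             1                    1                    1                          
  chi_2 (sign: r->1, s->-1)  1             1                    1                    -1                         
  chi_3 (2d, j=1)            2             -1/2 + sqrt(5)/2     -sqrt(5)/2 - 1/2     0                          
  chi_4 (2d, j=2)            2             -sqrt(5)/2 - 1/2     -1/2 + sqrt(5)/2     0                          

Spot check: chi_3 (2d, j=1) on {s, sr, ..., sr^4} = 0.

Explanation: D_5 has order 2*5 = 10 with 4 conjugacy classes, hence 4 irreducibles. Sum of squared dims 1 + 1 + 4 + 4 = 10 = |G|. Linear characters come from the abelianisation; the 2-dimensional irreps have character r^k -> 2*cos(2*pi*j*k/5), reflections -> 0.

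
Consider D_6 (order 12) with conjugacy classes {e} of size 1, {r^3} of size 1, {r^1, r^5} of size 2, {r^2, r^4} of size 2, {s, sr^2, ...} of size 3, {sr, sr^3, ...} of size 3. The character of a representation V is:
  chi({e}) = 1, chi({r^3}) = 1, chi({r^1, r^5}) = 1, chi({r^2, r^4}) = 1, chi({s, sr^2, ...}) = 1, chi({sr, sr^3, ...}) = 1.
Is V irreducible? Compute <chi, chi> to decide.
Irreducible: <chi, chi> = 1.

Justification: <chi, chi> = (1/|G|) sum_C |C| * |chi(C)|^2 = (1/12)[1*|1|^2 + 1*|1|^2 + 2*|1|^2 + 2*|1|^2 + 3*|1|^2 + 3*|1|^2]
  = (1/12)[(1) + (1) + (2) + (2) + (3) + (3)] = 12/12 = 1.
A character is irreducible iff <chi, chi> = 1, so this representation is irreducible.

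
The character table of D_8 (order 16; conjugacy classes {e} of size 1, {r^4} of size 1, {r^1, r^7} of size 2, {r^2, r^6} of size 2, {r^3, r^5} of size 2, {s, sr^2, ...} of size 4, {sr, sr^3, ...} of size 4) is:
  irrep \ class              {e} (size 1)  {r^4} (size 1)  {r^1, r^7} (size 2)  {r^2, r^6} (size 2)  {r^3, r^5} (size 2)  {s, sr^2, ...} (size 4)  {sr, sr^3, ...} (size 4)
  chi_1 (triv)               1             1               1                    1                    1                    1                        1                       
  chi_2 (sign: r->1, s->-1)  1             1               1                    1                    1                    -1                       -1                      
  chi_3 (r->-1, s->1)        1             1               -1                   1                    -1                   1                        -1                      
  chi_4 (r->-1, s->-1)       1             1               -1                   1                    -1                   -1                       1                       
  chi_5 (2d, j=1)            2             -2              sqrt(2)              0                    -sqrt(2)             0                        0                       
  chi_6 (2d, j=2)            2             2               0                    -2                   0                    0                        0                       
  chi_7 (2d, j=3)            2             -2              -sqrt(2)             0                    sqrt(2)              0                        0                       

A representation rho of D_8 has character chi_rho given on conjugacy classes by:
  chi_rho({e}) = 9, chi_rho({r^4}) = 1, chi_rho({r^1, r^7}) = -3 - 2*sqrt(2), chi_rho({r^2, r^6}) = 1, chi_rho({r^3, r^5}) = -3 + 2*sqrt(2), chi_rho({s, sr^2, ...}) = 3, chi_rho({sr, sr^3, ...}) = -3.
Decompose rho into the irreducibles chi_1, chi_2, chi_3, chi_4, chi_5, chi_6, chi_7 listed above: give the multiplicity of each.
Multiplicities: chi_1: 0, chi_2: 0, chi_3: 3, chi_4: 0, chi_5: 0, chi_6: 1, chi_7: 2.

Justification: Use <chi_rho, chi> = (1/|G|) sum_C |C| * chi_rho(C) * conj(chi(C)) with |G| = 16 for each irreducible chi in the table:
  <chi_rho, chi_1> = (1/16)[1*(9)*conj(1) + 1*(1)*conj(1) + 2*(-3 - 2*sqrt(2))*conj(1) + 2*(1)*conj(1) + 2*(-3 + 2*sqrt(2))*conj(1) + 4*(3)*conj(1) + 4*(-3)*conj(1)]
      = (1/16)[(9) + (1) + (-6 - 4*sqrt(2)) + (2) + (-6 + 4*sqrt(2)) + (12) + (-12)] = 0/16 = 0
  <chi_rho, chi_2> = (1/16)[1*(9)*conj(1) + 1*(1)*conj(1) + 2*(-3 - 2*sqrt(2))*conj(1) + 2*(1)*conj(1) + 2*(-3 + 2*sqrt(2))*conj(1) + 4*(3)*conj(-1) + 4*(-3)*conj(-1)]
      = (1/16)[(9) + (1) + (-6 - 4*sqrt(2)) + (2) + (-6 + 4*sqrt(2)) + (-12) + (12)] = 0/16 = 0
  <chi_rho, chi_3> = (1/16)[1*(9)*conj(1) + 1*(1)*conj(1) + 2*(-3 - 2*sqrt(2))*conj(-1) + 2*(1)*conj(1) + 2*(-3 + 2*sqrt(2))*conj(-1) + 4*(3)*conj(1) + 4*(-3)*conj(-1)]
      = (1/16)[(9) + (1) + (4*sqrt(2) + 6) + (2) + (6 - 4*sqrt(2)) + (12) + (12)] = 48/16 = 3
  <chi_rho, chi_4> = (1/16)[1*(9)*conj(1) + 1*(1)*conj(1) + 2*(-3 - 2*sqrt(2))*conj(-1) + 2*(1)*conj(1) + 2*(-3 + 2*sqrt(2))*conj(-1) + 4*(3)*conj(-1) + 4*(-3)*conj(1)]
      = (1/16)[(9) + (1) + (4*sqrt(2) + 6) + (2) + (6 - 4*sqrt(2)) + (-12) + (-12)] = 0/16 = 0
  <chi_rho, chi_5> = (1/16)[1*(9)*conj(2) + 1*(1)*conj(-2) + 2*(-3 - 2*sqrt(2))*conj(sqrt(2)) + 2*(1)*conj(0) + 2*(-3 + 2*sqrt(2))*conj(-sqrt(2)) + 4*(3)*conj(0) + 4*(-3)*conj(0)]
      = (1/16)[(18) + (-2) + (-6*sqrt(2) - 8) + (0) + (-8 + 6*sqrt(2)) + (0) + (0)] = 0/16 = 0
  <chi_rho, chi_6> = (1/16)[1*(9)*conj(2) + 1*(1)*conj(2) + 2*(-3 - 2*sqrt(2))*conj(0) + 2*(1)*conj(-2) + 2*(-3 + 2*sqrt(2))*conj(0) + 4*(3)*conj(0) + 4*(-3)*conj(0)]
      = (1/16)[(18) + (2) + (0) + (-4) + (0) + (0) + (0)] = 16/16 = 1
  <chi_rho, chi_7> = (1/16)[1*(9)*conj(2) + 1*(1)*conj(-2) + 2*(-3 - 2*sqrt(2))*conj(-sqrt(2)) + 2*(1)*conj(0) + 2*(-3 + 2*sqrt(2))*conj(sqrt(2)) + 4*(3)*conj(0) + 4*(-3)*conj(0)]
      = (1/16)[(18) + (-2) + (8 + 6*sqrt(2)) + (0) + (8 - 6*sqrt(2)) + (0) + (0)] = 32/16 = 2
Dimension check: dim(rho) = sum (mult * dim) = 0*1 + 0*1 + 3*1 + 0*1 + 0*2 + 1*2 + 2*2 = 9 = chi_rho(e) = 9.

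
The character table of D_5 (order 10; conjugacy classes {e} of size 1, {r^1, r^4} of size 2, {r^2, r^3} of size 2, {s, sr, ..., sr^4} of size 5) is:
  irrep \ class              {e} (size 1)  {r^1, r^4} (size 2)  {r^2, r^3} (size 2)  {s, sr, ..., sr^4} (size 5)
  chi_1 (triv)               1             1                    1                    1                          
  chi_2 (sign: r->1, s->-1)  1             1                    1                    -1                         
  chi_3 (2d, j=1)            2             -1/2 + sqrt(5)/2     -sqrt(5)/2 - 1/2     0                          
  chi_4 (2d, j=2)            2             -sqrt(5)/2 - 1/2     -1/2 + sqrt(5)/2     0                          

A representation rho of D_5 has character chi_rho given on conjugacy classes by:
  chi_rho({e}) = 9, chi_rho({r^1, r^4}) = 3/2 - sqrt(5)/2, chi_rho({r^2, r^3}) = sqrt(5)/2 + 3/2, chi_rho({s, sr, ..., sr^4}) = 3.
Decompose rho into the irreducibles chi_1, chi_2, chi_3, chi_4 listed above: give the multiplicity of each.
Multiplicities: chi_1: 3, chi_2: 0, chi_3: 1, chi_4: 2.

Derivation: Use <chi_rho, chi> = (1/|G|) sum_C |C| * chi_rho(C) * conj(chi(C)) with |G| = 10 for each irreducible chi in the table:
  <chi_rho, chi_1> = (1/10)[1*(9)*conj(1) + 2*(3/2 - sqrt(5)/2)*conj(1) + 2*(sqrt(5)/2 + 3/2)*conj(1) + 5*(3)*conj(1)]
      = (1/10)[(9) + (3 - sqrt(5)) + (sqrt(5) + 3) + (15)] = 30/10 = 3
  <chi_rho, chi_2> = (1/10)[1*(9)*conj(1) + 2*(3/2 - sqrt(5)/2)*conj(1) + 2*(sqrt(5)/2 + 3/2)*conj(1) + 5*(3)*conj(-1)]
      = (1/10)[(9) + (3 - sqrt(5)) + (sqrt(5) + 3) + (-15)] = 0/10 = 0
  <chi_rho, chi_3> = (1/10)[1*(9)*conj(2) + 2*(3/2 - sqrt(5)/2)*conj(-1/2 + sqrt(5)/2) + 2*(sqrt(5)/2 + 3/2)*conj(-sqrt(5)/2 - 1/2) + 5*(3)*conj(0)]
      = (1/10)[(18) + (-4 + 2*sqrt(5)) + (-2*sqrt(5) - 4) + (0)] = 10/10 = 1
  <chi_rho, chi_4> = (1/10)[1*(9)*conj(2) + 2*(3/2 - sqrt(5)/2)*conj(-sqrt(5)/2 - 1/2) + 2*(sqrt(5)/2 + 3/2)*conj(-1/2 + sqrt(5)/2) + 5*(3)*conj(0)]
      = (1/10)[(18) + (1 - sqrt(5)) + (1 + sqrt(5)) + (0)] = 20/10 = 2
Dimension check: dim(rho) = sum (mult * dim) = 3*1 + 0*1 + 1*2 + 2*2 = 9 = chi_rho(e) = 9.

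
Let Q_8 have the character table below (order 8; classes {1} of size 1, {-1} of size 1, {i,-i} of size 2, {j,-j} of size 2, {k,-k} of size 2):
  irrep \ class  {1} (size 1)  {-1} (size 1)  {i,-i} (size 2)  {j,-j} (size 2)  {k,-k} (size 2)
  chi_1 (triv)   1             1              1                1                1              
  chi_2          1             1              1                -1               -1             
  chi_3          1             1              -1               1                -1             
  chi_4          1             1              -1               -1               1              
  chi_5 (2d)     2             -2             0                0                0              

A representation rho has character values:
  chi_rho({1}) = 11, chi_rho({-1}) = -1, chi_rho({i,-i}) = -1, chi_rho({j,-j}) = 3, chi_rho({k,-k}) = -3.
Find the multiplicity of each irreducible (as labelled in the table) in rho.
Multiplicities: chi_1: 1, chi_2: 1, chi_3: 3, chi_4: 0, chi_5: 3.

Use <chi_rho, chi> = (1/|G|) sum_C |C| * chi_rho(C) * conj(chi(C)) with |G| = 8 for each irreducible chi in the table:
  <chi_rho, chi_1> = (1/8)[1*(11)*conj(1) + 1*(-1)*conj(1) + 2*(-1)*conj(1) + 2*(3)*conj(1) + 2*(-3)*conj(1)]
      = (1/8)[(11) + (-1) + (-2) + (6) + (-6)] = 8/8 = 1
  <chi_rho, chi_2> = (1/8)[1*(11)*conj(1) + 1*(-1)*conj(1) + 2*(-1)*conj(1) + 2*(3)*conj(-1) + 2*(-3)*conj(-1)]
      = (1/8)[(11) + (-1) + (-2) + (-6) + (6)] = 8/8 = 1
  <chi_rho, chi_3> = (1/8)[1*(11)*conj(1) + 1*(-1)*conj(1) + 2*(-1)*conj(-1) + 2*(3)*conj(1) + 2*(-3)*conj(-1)]
      = (1/8)[(11) + (-1) + (2) + (6) + (6)] = 24/8 = 3
  <chi_rho, chi_4> = (1/8)[1*(11)*conj(1) + 1*(-1)*conj(1) + 2*(-1)*conj(-1) + 2*(3)*conj(-1) + 2*(-3)*conj(1)]
      = (1/8)[(11) + (-1) + (2) + (-6) + (-6)] = 0/8 = 0
  <chi_rho, chi_5> = (1/8)[1*(11)*conj(2) + 1*(-1)*conj(-2) + 2*(-1)*conj(0) + 2*(3)*conj(0) + 2*(-3)*conj(0)]
      = (1/8)[(22) + (2) + (0) + (0) + (0)] = 24/8 = 3
Dimension check: dim(rho) = sum (mult * dim) = 1*1 + 1*1 + 3*1 + 0*1 + 3*2 = 11 = chi_rho(e) = 11.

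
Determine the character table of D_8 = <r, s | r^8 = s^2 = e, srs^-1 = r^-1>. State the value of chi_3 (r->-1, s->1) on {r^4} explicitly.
Conjugacy classes: {e} of size 1, {r^4} of size 1, {r^1, r^7} of size 2, {r^2, r^6} of size 2, {r^3, r^5} of size 2, {s, sr^2, ...} of size 4, {sr, sr^3, ...} of size 4.
Character table:
  irrep \ class              {e} (size 1)  {r^4} (size 1)  {r^1, r^7} (size 2)  {r^2, r^6} (size 2)  {r^3, r^5} (size 2)  {s, sr^2, ...} (size 4)  {sr, sr^3, ...} (size 4)
  chi_1 (triv)               1             1               1                    1                    1                    1                        1                       
  chi_2 (sign: r->1, s->-1)  1             1               1                    1                    1                    -1                       -1                      
  chi_3 (r->-1, s->1)        1             1               -1                   1                    -1                   1                        -1                      
  chi_4 (r->-1, s->-1)       1             1               -1                   1                    -1                   -1                       1                       
  chi_5 (2d, j=1)            2             -2              sqrt(2)              0                    -sqrt(2)             0                        0                       
  chi_6 (2d, j=2)            2             2               0                    -2                   0                    0                        0                       
  chi_7 (2d, j=3)            2             -2              -sqrt(2)             0                    sqrt(2)              0                        0                       

Spot check: chi_3 (r->-1, s->1) on {r^4} = 1.

Proof sketch: D_8 has order 2*8 = 16 with 7 conjugacy classes, hence 7 irreducibles. Sum of squared dims 1 + 1 + 1 + 1 + 4 + 4 + 4 = 16 = |G|. Linear characters come from the abelianisation; the 2-dimensional irreps have character r^k -> 2*cos(2*pi*j*k/8), reflections -> 0.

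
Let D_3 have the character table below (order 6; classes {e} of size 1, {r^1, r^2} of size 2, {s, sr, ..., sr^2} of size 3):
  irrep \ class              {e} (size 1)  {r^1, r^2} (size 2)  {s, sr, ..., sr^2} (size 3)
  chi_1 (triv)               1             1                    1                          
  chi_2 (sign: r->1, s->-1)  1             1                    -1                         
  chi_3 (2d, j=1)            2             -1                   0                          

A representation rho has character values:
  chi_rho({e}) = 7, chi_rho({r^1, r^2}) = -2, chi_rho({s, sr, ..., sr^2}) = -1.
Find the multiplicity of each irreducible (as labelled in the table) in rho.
Multiplicities: chi_1: 0, chi_2: 1, chi_3: 3.

Argument: Use <chi_rho, chi> = (1/|G|) sum_C |C| * chi_rho(C) * conj(chi(C)) with |G| = 6 for each irreducible chi in the table:
  <chi_rho, chi_1> = (1/6)[1*(7)*conj(1) + 2*(-2)*conj(1) + 3*(-1)*conj(1)]
      = (1/6)[(7) + (-4) + (-3)] = 0/6 = 0
  <chi_rho, chi_2> = (1/6)[1*(7)*conj(1) + 2*(-2)*conj(1) + 3*(-1)*conj(-1)]
      = (1/6)[(7) + (-4) + (3)] = 6/6 = 1
  <chi_rho, chi_3> = (1/6)[1*(7)*conj(2) + 2*(-2)*conj(-1) + 3*(-1)*conj(0)]
      = (1/6)[(14) + (4) + (0)] = 18/6 = 3
Dimension check: dim(rho) = sum (mult * dim) = 0*1 + 1*1 + 3*2 = 7 = chi_rho(e) = 7.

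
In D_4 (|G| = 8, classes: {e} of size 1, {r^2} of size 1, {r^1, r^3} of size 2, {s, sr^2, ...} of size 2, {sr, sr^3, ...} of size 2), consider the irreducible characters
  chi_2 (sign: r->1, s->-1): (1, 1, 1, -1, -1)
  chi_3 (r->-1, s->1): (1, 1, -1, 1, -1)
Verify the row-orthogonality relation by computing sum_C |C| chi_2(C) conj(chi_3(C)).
Sum = 0; so <chi_2, chi_3> = 0 (distinct irreducibles are orthogonal).

Proof sketch: Compute term by term over conjugacy classes (|C| * chi_2(C) * conj(chi_3(C))):
  1*(1)*conj(1) + 1*(1)*conj(1) + 2*(1)*conj(-1) + 2*(-1)*conj(1) + 2*(-1)*conj(-1)
  = (1) + (1) + (-2) + (-2) + (2)
  = 0.
Dividing by |G| = 8 gives 0/8 = 0, matching the row-orthogonality relation <chi_2, chi_3> = [chi_2 = chi_3].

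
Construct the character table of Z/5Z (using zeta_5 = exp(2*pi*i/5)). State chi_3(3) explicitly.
Character table of Z/5Z (irreps indexed chi_0,...,chi_4 with chi_k(m) = zeta_5^(k*m), zeta_5 = exp(2*pi*i/5)):
  irrep \ class  {0} (size 1)  {1} (size 1)    {2} (size 1)    {3} (size 1)    {4} (size 1)  
  chi_0          1             1               1               1               1             
  chi_1          1             exp(2*I*pi/5)   exp(4*I*pi/5)   exp(-4*I*pi/5)  exp(-2*I*pi/5)
  chi_2          1             exp(4*I*pi/5)   exp(-2*I*pi/5)  exp(2*I*pi/5)   exp(-4*I*pi/5)
  chi_3          1             exp(-4*I*pi/5)  exp(2*I*pi/5)   exp(-2*I*pi/5)  exp(4*I*pi/5) 
  chi_4          1             exp(-2*I*pi/5)  exp(-4*I*pi/5)  exp(4*I*pi/5)   exp(2*I*pi/5) 

Spot check: chi_3(3) = zeta_5^(3*3) = zeta_5^9 = exp(-2*I*pi/5).

Details: Z/5Z is abelian, so all 5 irreducible complex representations are 1-dimensional. They are given by chi_k(m) = zeta_5^(k*m) for k = 0,...,4. Row orthogonality: sum_m chi_k(m) conj(chi_l(m)) = 5 * [k = l].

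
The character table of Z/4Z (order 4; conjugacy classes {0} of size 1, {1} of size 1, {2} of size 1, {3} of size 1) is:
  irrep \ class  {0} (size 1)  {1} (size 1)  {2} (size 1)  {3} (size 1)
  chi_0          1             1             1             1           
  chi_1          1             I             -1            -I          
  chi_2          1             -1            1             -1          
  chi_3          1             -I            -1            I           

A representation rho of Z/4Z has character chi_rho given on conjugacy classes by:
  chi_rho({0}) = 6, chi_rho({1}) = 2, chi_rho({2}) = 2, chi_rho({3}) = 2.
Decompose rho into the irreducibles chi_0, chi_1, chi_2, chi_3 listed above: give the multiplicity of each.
Multiplicities: chi_0: 3, chi_1: 1, chi_2: 1, chi_3: 1.

Why: Use <chi_rho, chi> = (1/|G|) sum_C |C| * chi_rho(C) * conj(chi(C)) with |G| = 4 for each irreducible chi in the table:
  <chi_rho, chi_0> = (1/4)[1*(6)*conj(1) + 1*(2)*conj(1) + 1*(2)*conj(1) + 1*(2)*conj(1)]
      = (1/4)[(6) + (2) + (2) + (2)] = 12/4 = 3
  <chi_rho, chi_1> = (1/4)[1*(6)*conj(1) + 1*(2)*conj(I) + 1*(2)*conj(-1) + 1*(2)*conj(-I)]
      = (1/4)[(6) + (-2*I) + (-2) + (2*I)] = 4/4 = 1
  <chi_rho, chi_2> = (1/4)[1*(6)*conj(1) + 1*(2)*conj(-1) + 1*(2)*conj(1) + 1*(2)*conj(-1)]
      = (1/4)[(6) + (-2) + (2) + (-2)] = 4/4 = 1
  <chi_rho, chi_3> = (1/4)[1*(6)*conj(1) + 1*(2)*conj(-I) + 1*(2)*conj(-1) + 1*(2)*conj(I)]
      = (1/4)[(6) + (2*I) + (-2) + (-2*I)] = 4/4 = 1
(Exp terms are combined using exp(i*s)*conj(exp(i*t)) = exp(i*(s-t)), and sums of them are collapsed using the identity that for every m > 1 the m distinct m-th roots of unity sum to 0, e.g. 1 + exp(2*I*pi/3) + exp(-2*I*pi/3) = 0.)
Dimension check: dim(rho) = sum (mult * dim) = 3*1 + 1*1 + 1*1 + 1*1 = 6 = chi_rho(e) = 6.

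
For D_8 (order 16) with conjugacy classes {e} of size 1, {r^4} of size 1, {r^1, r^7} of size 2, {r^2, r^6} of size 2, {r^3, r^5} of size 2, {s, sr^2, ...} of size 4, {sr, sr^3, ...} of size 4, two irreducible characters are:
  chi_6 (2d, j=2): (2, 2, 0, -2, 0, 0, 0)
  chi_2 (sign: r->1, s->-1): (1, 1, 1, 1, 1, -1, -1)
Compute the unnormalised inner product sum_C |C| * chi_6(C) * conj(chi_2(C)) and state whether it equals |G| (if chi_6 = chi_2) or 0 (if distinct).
Sum = 0; so <chi_6, chi_2> = 0 (distinct irreducibles are orthogonal).

Why: Compute term by term over conjugacy classes (|C| * chi_6(C) * conj(chi_2(C))):
  1*(2)*conj(1) + 1*(2)*conj(1) + 2*(0)*conj(1) + 2*(-2)*conj(1) + 2*(0)*conj(1) + 4*(0)*conj(-1) + 4*(0)*conj(-1)
  = (2) + (2) + (0) + (-4) + (0) + (0) + (0)
  = 0.
Dividing by |G| = 16 gives 0/16 = 0, matching the row-orthogonality relation <chi_6, chi_2> = [chi_6 = chi_2].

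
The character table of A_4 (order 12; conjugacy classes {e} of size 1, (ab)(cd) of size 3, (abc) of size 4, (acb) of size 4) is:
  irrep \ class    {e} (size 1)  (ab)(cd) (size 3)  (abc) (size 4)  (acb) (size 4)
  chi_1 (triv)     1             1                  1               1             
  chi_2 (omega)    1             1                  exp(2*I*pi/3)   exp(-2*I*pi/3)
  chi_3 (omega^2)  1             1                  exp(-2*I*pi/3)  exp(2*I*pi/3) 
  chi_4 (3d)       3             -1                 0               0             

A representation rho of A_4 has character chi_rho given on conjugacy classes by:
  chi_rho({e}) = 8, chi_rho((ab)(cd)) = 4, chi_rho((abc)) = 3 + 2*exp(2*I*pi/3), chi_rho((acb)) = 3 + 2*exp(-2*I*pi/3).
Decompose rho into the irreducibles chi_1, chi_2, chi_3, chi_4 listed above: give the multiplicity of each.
Multiplicities: chi_1: 3, chi_2: 2, chi_3: 0, chi_4: 1.

Derivation: Use <chi_rho, chi> = (1/|G|) sum_C |C| * chi_rho(C) * conj(chi(C)) with |G| = 12 for each irreducible chi in the table:
  <chi_rho, chi_1> = (1/12)[1*(8)*conj(1) + 3*(4)*conj(1) + 4*(3 + 2*exp(2*I*pi/3))*conj(1) + 4*(3 + 2*exp(-2*I*pi/3))*conj(1)]
      = (1/12)[(8) + (12) + (12 + 8*exp(2*I*pi/3)) + (12 + 8*exp(-2*I*pi/3))] = 36/12 = 3
  <chi_rho, chi_2> = (1/12)[1*(8)*conj(1) + 3*(4)*conj(1) + 4*(3 + 2*exp(2*I*pi/3))*conj(exp(2*I*pi/3)) + 4*(3 + 2*exp(-2*I*pi/3))*conj(exp(-2*I*pi/3))]
      = (1/12)[(8) + (12) + (8 + 12*exp(-2*I*pi/3)) + (8 + 12*exp(2*I*pi/3))] = 24/12 = 2
  <chi_rho, chi_3> = (1/12)[1*(8)*conj(1) + 3*(4)*conj(1) + 4*(3 + 2*exp(2*I*pi/3))*conj(exp(-2*I*pi/3)) + 4*(3 + 2*exp(-2*I*pi/3))*conj(exp(2*I*pi/3))]
      = (1/12)[(8) + (12) + (8*exp(-2*I*pi/3) + 12*exp(2*I*pi/3)) + (12*exp(-2*I*pi/3) + 8*exp(2*I*pi/3))] = 0/12 = 0
  <chi_rho, chi_4> = (1/12)[1*(8)*conj(3) + 3*(4)*conj(-1) + 4*(3 + 2*exp(2*I*pi/3))*conj(0) + 4*(3 + 2*exp(-2*I*pi/3))*conj(0)]
      = (1/12)[(24) + (-12) + (0) + (0)] = 12/12 = 1
(Exp terms are combined using exp(i*s)*conj(exp(i*t)) = exp(i*(s-t)), and sums of them are collapsed using the identity that for every m > 1 the m distinct m-th roots of unity sum to 0, e.g. 1 + exp(2*I*pi/3) + exp(-2*I*pi/3) = 0.)
Dimension check: dim(rho) = sum (mult * dim) = 3*1 + 2*1 + 0*1 + 1*3 = 8 = chi_rho(e) = 8.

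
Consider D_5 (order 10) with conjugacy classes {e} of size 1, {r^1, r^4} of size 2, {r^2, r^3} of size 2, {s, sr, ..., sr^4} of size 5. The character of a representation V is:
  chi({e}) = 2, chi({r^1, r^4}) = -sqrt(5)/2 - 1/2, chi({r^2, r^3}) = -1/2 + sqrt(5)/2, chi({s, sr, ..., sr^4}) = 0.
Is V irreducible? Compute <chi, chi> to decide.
Irreducible: <chi, chi> = 1.

Solution. <chi, chi> = (1/|G|) sum_C |C| * |chi(C)|^2 = (1/10)[1*|2|^2 + 2*|-sqrt(5)/2 - 1/2|^2 + 2*|-1/2 + sqrt(5)/2|^2 + 5*|0|^2]
  = (1/10)[(4) + (sqrt(5) + 3) + (3 - sqrt(5)) + (0)] = 10/10 = 1.
A character is irreducible iff <chi, chi> = 1, so this representation is irreducible.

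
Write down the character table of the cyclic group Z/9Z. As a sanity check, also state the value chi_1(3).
Character table of Z/9Z (irreps indexed chi_0,...,chi_8 with chi_k(m) = zeta_9^(k*m), zeta_9 = exp(2*pi*i/9)):
  irrep \ class  {0} (size 1)  {1} (size 1)    {2} (size 1)    {3} (size 1)    {4} (size 1)    {5} (size 1)    {6} (size 1)    {7} (size 1)    {8} (size 1)  
  chi_0          1             1               1               1               1               1               1               1               1             
  chi_1          1             exp(2*I*pi/9)   exp(4*I*pi/9)   exp(2*I*pi/3)   exp(8*I*pi/9)   exp(-8*I*pi/9)  exp(-2*I*pi/3)  exp(-4*I*pi/9)  exp(-2*I*pi/9)
  chi_2          1             exp(4*I*pi/9)   exp(8*I*pi/9)   exp(-2*I*pi/3)  exp(-2*I*pi/9)  exp(2*I*pi/9)   exp(2*I*pi/3)   exp(-8*I*pi/9)  exp(-4*I*pi/9)
  chi_3          1             exp(2*I*pi/3)   exp(-2*I*pi/3)  1               exp(2*I*pi/3)   exp(-2*I*pi/3)  1               exp(2*I*pi/3)   exp(-2*I*pi/3)
  chi_4          1             exp(8*I*pi/9)   exp(-2*I*pi/9)  exp(2*I*pi/3)   exp(-4*I*pi/9)  exp(4*I*pi/9)   exp(-2*I*pi/3)  exp(2*I*pi/9)   exp(-8*I*pi/9)
  chi_5          1             exp(-8*I*pi/9)  exp(2*I*pi/9)   exp(-2*I*pi/3)  exp(4*I*pi/9)   exp(-4*I*pi/9)  exp(2*I*pi/3)   exp(-2*I*pi/9)  exp(8*I*pi/9) 
  chi_6          1             exp(-2*I*pi/3)  exp(2*I*pi/3)   1               exp(-2*I*pi/3)  exp(2*I*pi/3)   1               exp(-2*I*pi/3)  exp(2*I*pi/3) 
  chi_7          1             exp(-4*I*pi/9)  exp(-8*I*pi/9)  exp(2*I*pi/3)   exp(2*I*pi/9)   exp(-2*I*pi/9)  exp(-2*I*pi/3)  exp(8*I*pi/9)   exp(4*I*pi/9) 
  chi_8          1             exp(-2*I*pi/9)  exp(-4*I*pi/9)  exp(-2*I*pi/3)  exp(-8*I*pi/9)  exp(8*I*pi/9)   exp(2*I*pi/3)   exp(4*I*pi/9)   exp(2*I*pi/9) 

Spot check: chi_1(3) = zeta_9^(1*3) = zeta_9^3 = exp(2*I*pi/3).

Solution. Z/9Z is abelian, so all 9 irreducible complex representations are 1-dimensional. They are given by chi_k(m) = zeta_9^(k*m) for k = 0,...,8. Row orthogonality: sum_m chi_k(m) conj(chi_l(m)) = 9 * [k = l].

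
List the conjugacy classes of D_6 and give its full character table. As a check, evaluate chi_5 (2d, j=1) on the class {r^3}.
Conjugacy classes: {e} of size 1, {r^3} of size 1, {r^1, r^5} of size 2, {r^2, r^4} of size 2, {s, sr^2, ...} of size 3, {sr, sr^3, ...} of size 3.
Character table:
  irrep \ class              {e} (size 1)  {r^3} (size 1)  {r^1, r^5} (size 2)  {r^2, r^4} (size 2)  {s, sr^2, ...} (size 3)  {sr, sr^3, ...} (size 3)
  chi_1 (triv)               1             1               1                    1                    1                        1                       
  chi_2 (sign: r->1, s->-1)  1             1               1                    1                    -1                       -1                      
  chi_3 (r->-1, s->1)        1             -1              -1                   1                    1                        -1                      
  chi_4 (r->-1, s->-1)       1             -1              -1                   1                    -1                       1                       
  chi_5 (2d, j=1)            2             -2              1                    -1                   0                        0                       
  chi_6 (2d, j=2)            2             2               -1                   -1                   0                        0                       

Spot check: chi_5 (2d, j=1) on {r^3} = -2.

Solution. D_6 has order 2*6 = 12 with 6 conjugacy classes, hence 6 irreducibles. Sum of squared dims 1 + 1 + 1 + 1 + 4 + 4 = 12 = |G|. Linear characters come from the abelianisation; the 2-dimensional irreps have character r^k -> 2*cos(2*pi*j*k/6), reflections -> 0.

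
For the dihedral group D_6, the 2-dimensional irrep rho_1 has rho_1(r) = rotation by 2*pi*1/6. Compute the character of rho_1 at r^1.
chi_{rho_1}(r^1) = 2*cos(2*pi*1*1/6) = 1

Explanation: rho_1(r^1) is rotation by angle 2*pi*1*1/6, whose trace is 2*cos(2*pi*1*1/6) = 1.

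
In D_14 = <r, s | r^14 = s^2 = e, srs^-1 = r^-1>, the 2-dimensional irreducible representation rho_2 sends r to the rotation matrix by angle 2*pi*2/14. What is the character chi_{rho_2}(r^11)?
chi_{rho_2}(r^11) = 2*cos(2*pi*2*11/14) = -2*cos(pi/7)

Why: rho_2(r^11) is rotation by angle 2*pi*2*11/14, whose trace is 2*cos(2*pi*2*11/14) = -2*cos(pi/7).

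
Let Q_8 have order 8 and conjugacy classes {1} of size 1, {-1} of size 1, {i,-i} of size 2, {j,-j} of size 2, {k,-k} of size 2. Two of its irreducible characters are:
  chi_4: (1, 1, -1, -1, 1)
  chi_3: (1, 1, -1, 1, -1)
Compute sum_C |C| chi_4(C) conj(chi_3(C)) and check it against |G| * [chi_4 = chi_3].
Sum = 0; so <chi_4, chi_3> = 0 (distinct irreducibles are orthogonal).

Explanation: Compute term by term over conjugacy classes (|C| * chi_4(C) * conj(chi_3(C))):
  1*(1)*conj(1) + 1*(1)*conj(1) + 2*(-1)*conj(-1) + 2*(-1)*conj(1) + 2*(1)*conj(-1)
  = (1) + (1) + (2) + (-2) + (-2)
  = 0.
Dividing by |G| = 8 gives 0/8 = 0, matching the row-orthogonality relation <chi_4, chi_3> = [chi_4 = chi_3].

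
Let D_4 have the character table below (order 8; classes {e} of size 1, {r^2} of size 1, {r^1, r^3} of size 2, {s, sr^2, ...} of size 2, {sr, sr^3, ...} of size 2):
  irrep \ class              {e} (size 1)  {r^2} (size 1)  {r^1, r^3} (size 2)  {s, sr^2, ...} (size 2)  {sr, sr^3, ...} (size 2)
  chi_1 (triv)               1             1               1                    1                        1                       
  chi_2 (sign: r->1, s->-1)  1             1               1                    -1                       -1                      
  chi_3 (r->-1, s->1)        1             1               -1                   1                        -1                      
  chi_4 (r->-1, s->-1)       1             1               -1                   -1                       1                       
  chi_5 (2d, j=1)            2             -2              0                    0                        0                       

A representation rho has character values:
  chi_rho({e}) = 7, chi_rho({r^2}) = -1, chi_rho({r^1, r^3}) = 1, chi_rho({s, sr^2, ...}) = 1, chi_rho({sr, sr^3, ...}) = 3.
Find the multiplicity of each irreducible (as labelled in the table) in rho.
Multiplicities: chi_1: 2, chi_2: 0, chi_3: 0, chi_4: 1, chi_5: 2.

Why: Use <chi_rho, chi> = (1/|G|) sum_C |C| * chi_rho(C) * conj(chi(C)) with |G| = 8 for each irreducible chi in the table:
  <chi_rho, chi_1> = (1/8)[1*(7)*conj(1) + 1*(-1)*conj(1) + 2*(1)*conj(1) + 2*(1)*conj(1) + 2*(3)*conj(1)]
      = (1/8)[(7) + (-1) + (2) + (2) + (6)] = 16/8 = 2
  <chi_rho, chi_2> = (1/8)[1*(7)*conj(1) + 1*(-1)*conj(1) + 2*(1)*conj(1) + 2*(1)*conj(-1) + 2*(3)*conj(-1)]
      = (1/8)[(7) + (-1) + (2) + (-2) + (-6)] = 0/8 = 0
  <chi_rho, chi_3> = (1/8)[1*(7)*conj(1) + 1*(-1)*conj(1) + 2*(1)*conj(-1) + 2*(1)*conj(1) + 2*(3)*conj(-1)]
      = (1/8)[(7) + (-1) + (-2) + (2) + (-6)] = 0/8 = 0
  <chi_rho, chi_4> = (1/8)[1*(7)*conj(1) + 1*(-1)*conj(1) + 2*(1)*conj(-1) + 2*(1)*conj(-1) + 2*(3)*conj(1)]
      = (1/8)[(7) + (-1) + (-2) + (-2) + (6)] = 8/8 = 1
  <chi_rho, chi_5> = (1/8)[1*(7)*conj(2) + 1*(-1)*conj(-2) + 2*(1)*conj(0) + 2*(1)*conj(0) + 2*(3)*conj(0)]
      = (1/8)[(14) + (2) + (0) + (0) + (0)] = 16/8 = 2
Dimension check: dim(rho) = sum (mult * dim) = 2*1 + 0*1 + 0*1 + 1*1 + 2*2 = 7 = chi_rho(e) = 7.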